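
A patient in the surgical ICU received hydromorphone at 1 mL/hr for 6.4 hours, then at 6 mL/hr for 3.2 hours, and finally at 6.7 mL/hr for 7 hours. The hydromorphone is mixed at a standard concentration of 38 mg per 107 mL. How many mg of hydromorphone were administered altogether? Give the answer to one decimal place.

Concentration = 38 mg ÷ 107 mL = 0.3551402 mg/mL
Stage 1: 1 mL/hr × 6.4 hr = 6.4 mL → 6.4 mL × 0.3551402 mg/mL = 2.272897 mg
Stage 2: 6 mL/hr × 3.2 hr = 19.2 mL → 19.2 mL × 0.3551402 mg/mL = 6.818692 mg
Stage 3: 6.7 mL/hr × 7 hr = 46.9 mL → 46.9 mL × 0.3551402 mg/mL = 16.65607 mg
Total = 2.272897 + 6.818692 + 16.65607 = 25.74766 mg

25.7 mg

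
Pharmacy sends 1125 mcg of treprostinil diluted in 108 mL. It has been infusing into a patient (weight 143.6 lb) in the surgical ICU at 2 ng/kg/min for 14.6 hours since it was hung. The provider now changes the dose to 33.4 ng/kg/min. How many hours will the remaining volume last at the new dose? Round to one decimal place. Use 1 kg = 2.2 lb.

7.7 hours

Initial rate:
Weight = 143.6 lb ÷ 2.2 lb/kg = 65.27273 kg
Dose = 2 ng/kg/min × 65.27273 kg = 130.5455 ng/min
130.5455 ng/min × 60 min/hr = 7832.727 ng/hr
Concentration = 1125 mcg ÷ 108 mL = 10.41667 mcg/mL = 10416.67 ng/mL
Rate = 7832.727 ng/hr ÷ 10416.67 ng/mL = 0.7519418 mL/hr
Volume infused so far = 0.7519418 mL/hr × 14.6 hr = 10.97835 mL
Volume remaining = 108 − 10.97835 = 97.02165 mL
New rate:
Dose = 33.4 ng/kg/min × 65.27273 kg = 2180.109 ng/min
2180.109 ng/min × 60 min/hr = 130806.5 ng/hr
Rate = 130806.5 ng/hr ÷ 10416.67 ng/mL = 12.55743 mL/hr
Time remaining = 97.02165 mL ÷ 12.55743 mL/hr = 7.726236 hr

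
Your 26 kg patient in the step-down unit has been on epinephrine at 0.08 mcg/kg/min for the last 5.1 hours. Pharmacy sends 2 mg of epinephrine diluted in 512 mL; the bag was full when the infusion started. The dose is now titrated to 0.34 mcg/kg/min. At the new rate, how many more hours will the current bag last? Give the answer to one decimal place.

Initial rate:
Dose = 0.08 mcg/kg/min × 26 kg = 2.08 mcg/min
2.08 mcg/min × 60 min/hr = 124.8 mcg/hr
Concentration = 2 mg ÷ 512 mL = 0.00390625 mg/mL = 3.90625 mcg/mL
Rate = 124.8 mcg/hr ÷ 3.90625 mcg/mL = 31.9488 mL/hr
Volume infused so far = 31.9488 mL/hr × 5.1 hr = 162.9389 mL
Volume remaining = 512 − 162.9389 = 349.0611 mL
New rate:
Dose = 0.34 mcg/kg/min × 26 kg = 8.84 mcg/min
8.84 mcg/min × 60 min/hr = 530.4 mcg/hr
Rate = 530.4 mcg/hr ÷ 3.90625 mcg/mL = 135.7824 mL/hr
Time remaining = 349.0611 mL ÷ 135.7824 mL/hr = 2.570739 hr

2.6 hours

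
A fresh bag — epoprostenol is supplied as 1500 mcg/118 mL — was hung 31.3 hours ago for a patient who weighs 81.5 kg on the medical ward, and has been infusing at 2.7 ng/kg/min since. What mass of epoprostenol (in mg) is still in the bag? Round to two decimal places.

1.09 mg

Dose = 2.7 ng/kg/min × 81.5 kg = 220.05 ng/min
220.05 ng/min × 60 min/hr = 13203 ng/hr
Concentration = 1500 mcg ÷ 118 mL = 12.71186 mcg/mL = 12711.86 ng/mL
Rate = 13203 ng/hr ÷ 12711.86 ng/mL = 1.038636 mL/hr
Volume infused = 1.038636 mL/hr × 31.3 hr = 32.50931 mL
Volume remaining = 118 − 32.50931 = 85.49069 mL
Drug remaining = 85.49069 mL × 12711.86 ng/mL = 1086746 ng = 1.086746 mg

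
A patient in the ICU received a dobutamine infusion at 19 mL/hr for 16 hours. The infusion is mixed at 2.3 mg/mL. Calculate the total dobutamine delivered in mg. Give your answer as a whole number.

699 mg

Concentration = 2.3 mg/mL = 2300 mcg/mL
Drug rate = 19 mL/hr × 2300 mcg/mL = 43700 mcg/hr
Total = 43700 mcg/hr × 16 hr = 699200 mcg = 699.2 mg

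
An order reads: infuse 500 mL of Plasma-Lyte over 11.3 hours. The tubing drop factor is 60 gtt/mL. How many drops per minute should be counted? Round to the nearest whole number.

44 gtt/min

500 mL ÷ (11.3 hr × 60 = 678 min) = 0.7374631 mL/min
0.7374631 mL/min × 60 gtt/mL = 44.24779 gtt/min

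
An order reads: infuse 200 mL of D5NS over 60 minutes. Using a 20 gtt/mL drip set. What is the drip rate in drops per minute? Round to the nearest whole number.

200 mL ÷ (60 min) = 3.333333 mL/min
3.333333 mL/min × 20 gtt/mL = 66.66667 gtt/min

67 gtt/min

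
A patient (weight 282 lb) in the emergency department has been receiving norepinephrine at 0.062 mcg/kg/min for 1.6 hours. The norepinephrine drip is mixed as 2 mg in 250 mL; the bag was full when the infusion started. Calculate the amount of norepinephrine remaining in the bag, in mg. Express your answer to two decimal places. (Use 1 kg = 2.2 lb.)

Weight = 282 lb ÷ 2.2 lb/kg = 128.1818 kg
Dose = 0.062 mcg/kg/min × 128.1818 kg = 7.947273 mcg/min
7.947273 mcg/min × 60 min/hr = 476.8364 mcg/hr
Concentration = 2 mg ÷ 250 mL = 0.008 mg/mL = 8 mcg/mL
Rate = 476.8364 mcg/hr ÷ 8 mcg/mL = 59.60455 mL/hr
Volume infused = 59.60455 mL/hr × 1.6 hr = 95.36727 mL
Volume remaining = 250 − 95.36727 = 154.6327 mL
Drug remaining = 154.6327 mL × 8 mcg/mL = 1237.062 mcg = 1.237062 mg

1.24 mg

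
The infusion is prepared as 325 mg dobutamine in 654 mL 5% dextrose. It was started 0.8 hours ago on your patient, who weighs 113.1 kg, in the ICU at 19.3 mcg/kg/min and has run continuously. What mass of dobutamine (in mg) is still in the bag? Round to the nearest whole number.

220 mg

Dose = 19.3 mcg/kg/min × 113.1 kg = 2182.83 mcg/min
2182.83 mcg/min × 60 min/hr = 130969.8 mcg/hr
Concentration = 325 mg ÷ 654 mL = 0.4969419 mg/mL = 496.9419 mcg/mL
Rate = 130969.8 mcg/hr ÷ 496.9419 mcg/mL = 263.5515 mL/hr
Volume infused = 263.5515 mL/hr × 0.8 hr = 210.8412 mL
Volume remaining = 654 − 210.8412 = 443.1588 mL
Drug remaining = 443.1588 mL × 496.9419 mcg/mL = 220224.2 mcg = 220.2242 mg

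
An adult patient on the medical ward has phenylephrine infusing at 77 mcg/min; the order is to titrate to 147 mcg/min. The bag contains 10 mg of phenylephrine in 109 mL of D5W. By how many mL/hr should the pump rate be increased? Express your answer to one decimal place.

45.8 mL/hr

At the current dose:
77 mcg/min × 60 min/hr = 4620 mcg/hr
Concentration = 10 mg ÷ 109 mL = 0.09174312 mg/mL = 91.74312 mcg/mL
Rate = 4620 mcg/hr ÷ 91.74312 mcg/mL = 50.358 mL/hr
At the new dose:
147 mcg/min × 60 min/hr = 8820 mcg/hr
Rate = 8820 mcg/hr ÷ 91.74312 mcg/mL = 96.138 mL/hr
Change = 96.138 − 50.358 = 45.78 mL/hr → 45.78 mL/hr increase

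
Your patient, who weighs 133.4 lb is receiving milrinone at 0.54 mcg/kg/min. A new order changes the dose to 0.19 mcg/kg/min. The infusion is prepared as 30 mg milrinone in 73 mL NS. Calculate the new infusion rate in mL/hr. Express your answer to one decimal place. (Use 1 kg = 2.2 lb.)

Weight = 133.4 lb ÷ 2.2 lb/kg = 60.63636 kg
Dose = 0.19 mcg/kg/min × 60.63636 kg = 11.52091 mcg/min
11.52091 mcg/min × 60 min/hr = 691.2545 mcg/hr
Concentration = 30 mg ÷ 73 mL = 0.4109589 mg/mL = 410.9589 mcg/mL
Rate = 691.2545 mcg/hr ÷ 410.9589 mcg/mL = 1.682053 mL/hr

1.7 mL/hr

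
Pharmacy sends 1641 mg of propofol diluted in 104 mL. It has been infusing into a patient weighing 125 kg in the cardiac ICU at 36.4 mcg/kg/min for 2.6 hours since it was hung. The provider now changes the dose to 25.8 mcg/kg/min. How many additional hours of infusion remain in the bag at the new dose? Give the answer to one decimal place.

Initial rate:
Dose = 36.4 mcg/kg/min × 125 kg = 4550 mcg/min
4550 mcg/min × 60 min/hr = 273000 mcg/hr
Concentration = 1641 mg ÷ 104 mL = 15.77885 mg/mL = 15778.85 mcg/mL
Rate = 273000 mcg/hr ÷ 15778.85 mcg/mL = 17.30165 mL/hr
Volume infused so far = 17.30165 mL/hr × 2.6 hr = 44.98428 mL
Volume remaining = 104 − 44.98428 = 59.01572 mL
New rate:
Dose = 25.8 mcg/kg/min × 125 kg = 3225 mcg/min
3225 mcg/min × 60 min/hr = 193500 mcg/hr
Rate = 193500 mcg/hr ÷ 15778.85 mcg/mL = 12.26325 mL/hr
Time remaining = 59.01572 mL ÷ 12.26325 mL/hr = 4.812403 hr

4.8 hours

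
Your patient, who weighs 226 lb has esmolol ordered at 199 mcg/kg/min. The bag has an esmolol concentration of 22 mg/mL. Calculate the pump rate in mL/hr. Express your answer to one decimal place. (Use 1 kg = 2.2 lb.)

55.8 mL/hr

Weight = 226 lb ÷ 2.2 lb/kg = 102.7273 kg
Dose = 199 mcg/kg/min × 102.7273 kg = 20442.73 mcg/min
20442.73 mcg/min × 60 min/hr = 1226564 mcg/hr
Concentration = 22 mg/mL = 22000 mcg/mL
Rate = 1226564 mcg/hr ÷ 22000 mcg/mL = 55.75289 mL/hr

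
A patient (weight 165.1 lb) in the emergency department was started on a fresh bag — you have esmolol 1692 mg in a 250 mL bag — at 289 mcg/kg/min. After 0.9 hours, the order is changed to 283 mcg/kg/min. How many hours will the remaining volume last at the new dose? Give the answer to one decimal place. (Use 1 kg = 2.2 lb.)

Initial rate:
Weight = 165.1 lb ÷ 2.2 lb/kg = 75.04545 kg
Dose = 289 mcg/kg/min × 75.04545 kg = 21688.14 mcg/min
21688.14 mcg/min × 60 min/hr = 1301288 mcg/hr
Concentration = 1692 mg ÷ 250 mL = 6.768 mg/mL = 6768 mcg/mL
Rate = 1301288 mcg/hr ÷ 6768 mcg/mL = 192.2707 mL/hr
Volume infused so far = 192.2707 mL/hr × 0.9 hr = 173.0436 mL
Volume remaining = 250 − 173.0436 = 76.95636 mL
New rate:
Dose = 283 mcg/kg/min × 75.04545 kg = 21237.86 mcg/min
21237.86 mcg/min × 60 min/hr = 1274272 mcg/hr
Rate = 1274272 mcg/hr ÷ 6768 mcg/mL = 188.2789 mL/hr
Time remaining = 76.95636 mL ÷ 188.2789 mL/hr = 0.4087359 hr

0.4 hours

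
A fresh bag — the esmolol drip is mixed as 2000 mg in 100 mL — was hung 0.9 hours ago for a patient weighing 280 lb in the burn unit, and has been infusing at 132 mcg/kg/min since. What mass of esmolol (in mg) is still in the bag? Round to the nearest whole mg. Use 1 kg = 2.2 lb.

Weight = 280 lb ÷ 2.2 lb/kg = 127.2727 kg
Dose = 132 mcg/kg/min × 127.2727 kg = 16800 mcg/min
16800 mcg/min × 60 min/hr = 1008000 mcg/hr
Concentration = 2000 mg ÷ 100 mL = 20 mg/mL = 20000 mcg/mL
Rate = 1008000 mcg/hr ÷ 20000 mcg/mL = 50.4 mL/hr
Volume infused = 50.4 mL/hr × 0.9 hr = 45.36 mL
Volume remaining = 100 − 45.36 = 54.64 mL
Drug remaining = 54.64 mL × 20000 mcg/mL = 1092800 mcg = 1092.8 mg

1093 mg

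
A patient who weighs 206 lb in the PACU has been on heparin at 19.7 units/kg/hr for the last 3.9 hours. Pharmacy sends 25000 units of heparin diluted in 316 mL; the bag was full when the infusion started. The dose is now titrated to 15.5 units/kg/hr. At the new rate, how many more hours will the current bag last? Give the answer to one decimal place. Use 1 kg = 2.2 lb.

Initial rate:
Weight = 206 lb ÷ 2.2 lb/kg = 93.63636 kg
Dose = 19.7 units/kg/hr × 93.63636 kg = 1844.636 units/hr
Concentration = 25000 units ÷ 316 mL = 79.11392 units/mL
Rate = 1844.636 units/hr ÷ 79.11392 units/mL = 23.3162 mL/hr
Volume infused so far = 23.3162 mL/hr × 3.9 hr = 90.93319 mL
Volume remaining = 316 − 90.93319 = 225.0668 mL
New rate:
Dose = 15.5 units/kg/hr × 93.63636 kg = 1451.364 units/hr
Rate = 1451.364 units/hr ÷ 79.11392 units/mL = 18.34524 mL/hr
Time remaining = 225.0668 mL ÷ 18.34524 mL/hr = 12.26841 hr

12.3 hours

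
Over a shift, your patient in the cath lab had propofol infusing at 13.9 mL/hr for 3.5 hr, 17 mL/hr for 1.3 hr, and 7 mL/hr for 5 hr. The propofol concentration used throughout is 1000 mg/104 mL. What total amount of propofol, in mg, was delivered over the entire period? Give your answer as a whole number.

Concentration = 1000 mg ÷ 104 mL = 9.615385 mg/mL
Stage 1: 13.9 mL/hr × 3.5 hr = 48.65 mL → 48.65 mL × 9.615385 mg/mL = 467.7885 mg
Stage 2: 17 mL/hr × 1.3 hr = 22.1 mL → 22.1 mL × 9.615385 mg/mL = 212.5 mg
Stage 3: 7 mL/hr × 5 hr = 35 mL → 35 mL × 9.615385 mg/mL = 336.5385 mg
Total = 467.7885 + 212.5 + 336.5385 = 1016.827 mg

1017 mg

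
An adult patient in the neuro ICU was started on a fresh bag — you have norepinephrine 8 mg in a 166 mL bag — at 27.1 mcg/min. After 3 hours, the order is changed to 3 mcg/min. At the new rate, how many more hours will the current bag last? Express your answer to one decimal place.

17.3 hours

Initial rate:
27.1 mcg/min × 60 min/hr = 1626 mcg/hr
Concentration = 8 mg ÷ 166 mL = 0.04819277 mg/mL = 48.19277 mcg/mL
Rate = 1626 mcg/hr ÷ 48.19277 mcg/mL = 33.7395 mL/hr
Volume infused so far = 33.7395 mL/hr × 3 hr = 101.2185 mL
Volume remaining = 166 − 101.2185 = 64.7815 mL
New rate:
3 mcg/min × 60 min/hr = 180 mcg/hr
Rate = 180 mcg/hr ÷ 48.19277 mcg/mL = 3.735 mL/hr
Time remaining = 64.7815 mL ÷ 3.735 mL/hr = 17.34444 hr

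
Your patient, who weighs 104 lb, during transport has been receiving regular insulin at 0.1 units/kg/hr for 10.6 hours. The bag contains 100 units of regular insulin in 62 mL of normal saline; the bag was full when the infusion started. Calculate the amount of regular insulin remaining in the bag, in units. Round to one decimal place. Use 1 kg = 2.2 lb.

49.9 units

Weight = 104 lb ÷ 2.2 lb/kg = 47.27273 kg
Dose = 0.1 units/kg/hr × 47.27273 kg = 4.727273 units/hr
Concentration = 100 units ÷ 62 mL = 1.612903 units/mL
Rate = 4.727273 units/hr ÷ 1.612903 units/mL = 2.930909 mL/hr
Volume infused = 2.930909 mL/hr × 10.6 hr = 31.06764 mL
Volume remaining = 62 − 31.06764 = 30.93236 mL
Drug remaining = 30.93236 mL × 1.612903 units/mL = 49.89091 units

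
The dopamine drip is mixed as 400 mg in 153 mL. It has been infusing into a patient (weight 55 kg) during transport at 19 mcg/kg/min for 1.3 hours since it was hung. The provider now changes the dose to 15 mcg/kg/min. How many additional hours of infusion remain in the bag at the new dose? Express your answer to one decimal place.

6.4 hours

Initial rate:
Dose = 19 mcg/kg/min × 55 kg = 1045 mcg/min
1045 mcg/min × 60 min/hr = 62700 mcg/hr
Concentration = 400 mg ÷ 153 mL = 2.614379 mg/mL = 2614.379 mcg/mL
Rate = 62700 mcg/hr ÷ 2614.379 mcg/mL = 23.98275 mL/hr
Volume infused so far = 23.98275 mL/hr × 1.3 hr = 31.17758 mL
Volume remaining = 153 − 31.17758 = 121.8224 mL
New rate:
Dose = 15 mcg/kg/min × 55 kg = 825 mcg/min
825 mcg/min × 60 min/hr = 49500 mcg/hr
Rate = 49500 mcg/hr ÷ 2614.379 mcg/mL = 18.93375 mL/hr
Time remaining = 121.8224 mL ÷ 18.93375 mL/hr = 6.434141 hr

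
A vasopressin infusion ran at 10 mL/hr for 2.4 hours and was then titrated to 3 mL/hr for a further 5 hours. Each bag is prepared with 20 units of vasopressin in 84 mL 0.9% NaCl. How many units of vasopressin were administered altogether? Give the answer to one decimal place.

9.3 units

Concentration = 20 units ÷ 84 mL = 0.2380952 units/mL
Stage 1: 10 mL/hr × 2.4 hr = 24 mL → 24 mL × 0.2380952 units/mL = 5.714286 units
Stage 2: 3 mL/hr × 5 hr = 15 mL → 15 mL × 0.2380952 units/mL = 3.571429 units
Total = 5.714286 + 3.571429 = 9.285714 units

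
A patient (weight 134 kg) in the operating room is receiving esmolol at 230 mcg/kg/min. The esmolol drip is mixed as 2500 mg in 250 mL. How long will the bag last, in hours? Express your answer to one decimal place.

1.4 hours

Dose = 230 mcg/kg/min × 134 kg = 30820 mcg/min
30820 mcg/min × 60 min/hr = 1849200 mcg/hr
Concentration = 2500 mg ÷ 250 mL = 10 mg/mL = 10000 mcg/mL
Rate = 1849200 mcg/hr ÷ 10000 mcg/mL = 184.92 mL/hr
Duration = 250 mL ÷ 184.92 mL/hr = 1.351936 hr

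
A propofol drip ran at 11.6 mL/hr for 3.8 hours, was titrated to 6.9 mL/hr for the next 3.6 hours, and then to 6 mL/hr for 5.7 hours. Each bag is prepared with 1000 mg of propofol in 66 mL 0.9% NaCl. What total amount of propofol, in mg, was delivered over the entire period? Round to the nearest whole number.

Concentration = 1000 mg ÷ 66 mL = 15.15152 mg/mL
Stage 1: 11.6 mL/hr × 3.8 hr = 44.08 mL → 44.08 mL × 15.15152 mg/mL = 667.8788 mg
Stage 2: 6.9 mL/hr × 3.6 hr = 24.84 mL → 24.84 mL × 15.15152 mg/mL = 376.3636 mg
Stage 3: 6 mL/hr × 5.7 hr = 34.2 mL → 34.2 mL × 15.15152 mg/mL = 518.1818 mg
Total = 667.8788 + 376.3636 + 518.1818 = 1562.424 mg

1562 mg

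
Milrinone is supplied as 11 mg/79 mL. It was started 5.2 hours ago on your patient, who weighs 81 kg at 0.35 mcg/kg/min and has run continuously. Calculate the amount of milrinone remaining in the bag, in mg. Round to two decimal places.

2.15 mg

Dose = 0.35 mcg/kg/min × 81 kg = 28.35 mcg/min
28.35 mcg/min × 60 min/hr = 1701 mcg/hr
Concentration = 11 mg ÷ 79 mL = 0.1392405 mg/mL = 139.2405 mcg/mL
Rate = 1701 mcg/hr ÷ 139.2405 mcg/mL = 12.21627 mL/hr
Volume infused = 12.21627 mL/hr × 5.2 hr = 63.52462 mL
Volume remaining = 79 − 63.52462 = 15.47538 mL
Drug remaining = 15.47538 mL × 139.2405 mcg/mL = 2154.8 mcg = 2.1548 mg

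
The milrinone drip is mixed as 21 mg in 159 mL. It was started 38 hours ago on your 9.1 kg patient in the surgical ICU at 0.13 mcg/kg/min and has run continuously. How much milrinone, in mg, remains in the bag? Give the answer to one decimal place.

18.3 mg

Dose = 0.13 mcg/kg/min × 9.1 kg = 1.183 mcg/min
1.183 mcg/min × 60 min/hr = 70.98 mcg/hr
Concentration = 21 mg ÷ 159 mL = 0.1320755 mg/mL = 132.0755 mcg/mL
Rate = 70.98 mcg/hr ÷ 132.0755 mcg/mL = 0.53742 mL/hr
Volume infused = 0.53742 mL/hr × 38 hr = 20.42196 mL
Volume remaining = 159 − 20.42196 = 138.578 mL
Drug remaining = 138.578 mL × 132.0755 mcg/mL = 18302.76 mcg = 18.30276 mg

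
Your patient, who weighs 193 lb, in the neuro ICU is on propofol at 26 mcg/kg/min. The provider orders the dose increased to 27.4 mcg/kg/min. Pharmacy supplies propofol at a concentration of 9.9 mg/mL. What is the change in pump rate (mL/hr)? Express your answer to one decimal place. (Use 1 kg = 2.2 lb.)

At the current dose:
Weight = 193 lb ÷ 2.2 lb/kg = 87.72727 kg
Dose = 26 mcg/kg/min × 87.72727 kg = 2280.909 mcg/min
2280.909 mcg/min × 60 min/hr = 136854.5 mcg/hr
Concentration = 9.9 mg/mL = 9900 mcg/mL
Rate = 136854.5 mcg/hr ÷ 9900 mcg/mL = 13.82369 mL/hr
At the new dose:
Dose = 27.4 mcg/kg/min × 87.72727 kg = 2403.727 mcg/min
2403.727 mcg/min × 60 min/hr = 144223.6 mcg/hr
Rate = 144223.6 mcg/hr ÷ 9900 mcg/mL = 14.56804 mL/hr
Change = 14.56804 − 13.82369 = 0.7443526 mL/hr → 0.7443526 mL/hr increase

0.7 mL/hr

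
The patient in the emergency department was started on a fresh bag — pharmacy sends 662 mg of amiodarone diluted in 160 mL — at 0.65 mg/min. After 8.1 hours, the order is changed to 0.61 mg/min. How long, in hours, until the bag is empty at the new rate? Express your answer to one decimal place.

Initial rate:
0.65 mg/min × 60 min/hr = 39 mg/hr
Concentration = 662 mg ÷ 160 mL = 4.1375 mg/mL
Rate = 39 mg/hr ÷ 4.1375 mg/mL = 9.425982 mL/hr
Volume infused so far = 9.425982 mL/hr × 8.1 hr = 76.35045 mL
Volume remaining = 160 − 76.35045 = 83.64955 mL
New rate:
0.61 mg/min × 60 min/hr = 36.6 mg/hr
Rate = 36.6 mg/hr ÷ 4.1375 mg/mL = 8.845921 mL/hr
Time remaining = 83.64955 mL ÷ 8.845921 mL/hr = 9.456284 hr

9.5 hours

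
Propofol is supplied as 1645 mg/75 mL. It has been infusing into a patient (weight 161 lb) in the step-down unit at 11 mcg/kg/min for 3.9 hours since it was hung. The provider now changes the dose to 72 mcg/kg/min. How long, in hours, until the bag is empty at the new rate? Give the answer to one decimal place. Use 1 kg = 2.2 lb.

4.6 hours

Initial rate:
Weight = 161 lb ÷ 2.2 lb/kg = 73.18182 kg
Dose = 11 mcg/kg/min × 73.18182 kg = 805 mcg/min
805 mcg/min × 60 min/hr = 48300 mcg/hr
Concentration = 1645 mg ÷ 75 mL = 21.93333 mg/mL = 21933.33 mcg/mL
Rate = 48300 mcg/hr ÷ 21933.33 mcg/mL = 2.202128 mL/hr
Volume infused so far = 2.202128 mL/hr × 3.9 hr = 8.588298 mL
Volume remaining = 75 − 8.588298 = 66.4117 mL
New rate:
Dose = 72 mcg/kg/min × 73.18182 kg = 5269.091 mcg/min
5269.091 mcg/min × 60 min/hr = 316145.5 mcg/hr
Rate = 316145.5 mcg/hr ÷ 21933.33 mcg/mL = 14.41393 mL/hr
Time remaining = 66.4117 mL ÷ 14.41393 mL/hr = 4.607468 hr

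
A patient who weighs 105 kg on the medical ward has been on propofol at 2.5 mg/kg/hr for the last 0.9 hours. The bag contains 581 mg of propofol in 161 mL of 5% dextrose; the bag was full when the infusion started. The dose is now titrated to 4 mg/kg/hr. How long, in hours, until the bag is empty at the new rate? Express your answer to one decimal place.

0.8 hours

Initial rate:
Dose = 2.5 mg/kg/hr × 105 kg = 262.5 mg/hr
Concentration = 581 mg ÷ 161 mL = 3.608696 mg/mL
Rate = 262.5 mg/hr ÷ 3.608696 mg/mL = 72.74096 mL/hr
Volume infused so far = 72.74096 mL/hr × 0.9 hr = 65.46687 mL
Volume remaining = 161 − 65.46687 = 95.53313 mL
New rate:
Dose = 4 mg/kg/hr × 105 kg = 420 mg/hr
Rate = 420 mg/hr ÷ 3.608696 mg/mL = 116.3855 mL/hr
Time remaining = 95.53313 mL ÷ 116.3855 mL/hr = 0.8208333 hr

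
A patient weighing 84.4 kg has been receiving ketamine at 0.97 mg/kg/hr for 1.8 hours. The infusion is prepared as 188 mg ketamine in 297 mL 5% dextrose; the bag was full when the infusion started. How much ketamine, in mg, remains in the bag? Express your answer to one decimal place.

40.6 mg

Dose = 0.97 mg/kg/hr × 84.4 kg = 81.868 mg/hr
Concentration = 188 mg ÷ 297 mL = 0.6329966 mg/mL
Rate = 81.868 mg/hr ÷ 0.6329966 mg/mL = 129.334 mL/hr
Volume infused = 129.334 mL/hr × 1.8 hr = 232.8012 mL
Volume remaining = 297 − 232.8012 = 64.19876 mL
Drug remaining = 64.19876 mL × 0.6329966 mg/mL = 40.6376 mg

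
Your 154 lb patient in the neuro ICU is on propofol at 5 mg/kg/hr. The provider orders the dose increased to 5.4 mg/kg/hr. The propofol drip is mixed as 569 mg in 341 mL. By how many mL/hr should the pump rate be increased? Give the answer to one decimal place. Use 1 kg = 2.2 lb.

16.8 mL/hr

At the current dose:
Weight = 154 lb ÷ 2.2 lb/kg = 70 kg
Dose = 5 mg/kg/hr × 70 kg = 350 mg/hr
Concentration = 569 mg ÷ 341 mL = 1.668622 mg/mL
Rate = 350 mg/hr ÷ 1.668622 mg/mL = 209.754 mL/hr
At the new dose:
Dose = 5.4 mg/kg/hr × 70 kg = 378 mg/hr
Rate = 378 mg/hr ÷ 1.668622 mg/mL = 226.5343 mL/hr
Change = 226.5343 − 209.754 = 16.78032 mL/hr → 16.78032 mL/hr increase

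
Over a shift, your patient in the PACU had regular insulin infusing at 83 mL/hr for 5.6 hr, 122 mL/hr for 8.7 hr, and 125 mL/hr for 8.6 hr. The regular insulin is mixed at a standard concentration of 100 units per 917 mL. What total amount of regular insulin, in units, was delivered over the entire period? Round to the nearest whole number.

Concentration = 100 units ÷ 917 mL = 0.1090513 units/mL
Stage 1: 83 mL/hr × 5.6 hr = 464.8 mL → 464.8 mL × 0.1090513 units/mL = 50.68702 units
Stage 2: 122 mL/hr × 8.7 hr = 1061.4 mL → 1061.4 mL × 0.1090513 units/mL = 115.747 units
Stage 3: 125 mL/hr × 8.6 hr = 1075 mL → 1075 mL × 0.1090513 units/mL = 117.2301 units
Total = 50.68702 + 115.747 + 117.2301 = 283.6641 units

284 units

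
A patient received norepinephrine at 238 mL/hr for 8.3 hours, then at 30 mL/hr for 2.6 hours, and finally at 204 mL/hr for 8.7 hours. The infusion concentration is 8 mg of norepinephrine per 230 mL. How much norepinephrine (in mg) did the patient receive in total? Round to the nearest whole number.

Concentration = 8 mg ÷ 230 mL = 0.03478261 mg/mL
Stage 1: 238 mL/hr × 8.3 hr = 1975.4 mL → 1975.4 mL × 0.03478261 mg/mL = 68.70957 mg
Stage 2: 30 mL/hr × 2.6 hr = 78 mL → 78 mL × 0.03478261 mg/mL = 2.713043 mg
Stage 3: 204 mL/hr × 8.7 hr = 1774.8 mL → 1774.8 mL × 0.03478261 mg/mL = 61.73217 mg
Total = 68.70957 + 2.713043 + 61.73217 = 133.1548 mg

133 mg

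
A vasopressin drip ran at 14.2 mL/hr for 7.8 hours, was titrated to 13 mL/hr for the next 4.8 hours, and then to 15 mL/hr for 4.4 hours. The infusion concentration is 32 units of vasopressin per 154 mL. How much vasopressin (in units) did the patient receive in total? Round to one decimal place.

49.7 units

Concentration = 32 units ÷ 154 mL = 0.2077922 units/mL
Stage 1: 14.2 mL/hr × 7.8 hr = 110.76 mL → 110.76 mL × 0.2077922 units/mL = 23.01506 units
Stage 2: 13 mL/hr × 4.8 hr = 62.4 mL → 62.4 mL × 0.2077922 units/mL = 12.96623 units
Stage 3: 15 mL/hr × 4.4 hr = 66 mL → 66 mL × 0.2077922 units/mL = 13.71429 units
Total = 23.01506 + 12.96623 + 13.71429 = 49.69558 units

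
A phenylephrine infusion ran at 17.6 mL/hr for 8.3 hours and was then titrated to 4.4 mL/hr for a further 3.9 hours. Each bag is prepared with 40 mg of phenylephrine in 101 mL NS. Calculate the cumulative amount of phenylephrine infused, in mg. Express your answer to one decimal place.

64.6 mg

Concentration = 40 mg ÷ 101 mL = 0.3960396 mg/mL
Stage 1: 17.6 mL/hr × 8.3 hr = 146.08 mL → 146.08 mL × 0.3960396 mg/mL = 57.85347 mg
Stage 2: 4.4 mL/hr × 3.9 hr = 17.16 mL → 17.16 mL × 0.3960396 mg/mL = 6.79604 mg
Total = 57.85347 + 6.79604 = 64.6495 mg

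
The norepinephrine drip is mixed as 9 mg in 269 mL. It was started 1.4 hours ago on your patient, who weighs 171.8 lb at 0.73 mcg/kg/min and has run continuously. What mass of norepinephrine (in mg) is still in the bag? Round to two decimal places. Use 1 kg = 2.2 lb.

Weight = 171.8 lb ÷ 2.2 lb/kg = 78.09091 kg
Dose = 0.73 mcg/kg/min × 78.09091 kg = 57.00636 mcg/min
57.00636 mcg/min × 60 min/hr = 3420.382 mcg/hr
Concentration = 9 mg ÷ 269 mL = 0.03345725 mg/mL = 33.45725 mcg/mL
Rate = 3420.382 mcg/hr ÷ 33.45725 mcg/mL = 102.2314 mL/hr
Volume infused = 102.2314 mL/hr × 1.4 hr = 143.124 mL
Volume remaining = 269 − 143.124 = 125.876 mL
Drug remaining = 125.876 mL × 33.45725 mcg/mL = 4211.465 mcg = 4.211465 mg

4.21 mg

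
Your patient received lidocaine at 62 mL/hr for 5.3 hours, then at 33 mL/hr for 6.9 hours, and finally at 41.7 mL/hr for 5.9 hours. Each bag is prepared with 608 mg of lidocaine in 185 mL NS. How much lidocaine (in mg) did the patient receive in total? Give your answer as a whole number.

2637 mg

Concentration = 608 mg ÷ 185 mL = 3.286486 mg/mL
Stage 1: 62 mL/hr × 5.3 hr = 328.6 mL → 328.6 mL × 3.286486 mg/mL = 1079.939 mg
Stage 2: 33 mL/hr × 6.9 hr = 227.7 mL → 227.7 mL × 3.286486 mg/mL = 748.333 mg
Stage 3: 41.7 mL/hr × 5.9 hr = 246.03 mL → 246.03 mL × 3.286486 mg/mL = 808.5743 mg
Total = 1079.939 + 748.333 + 808.5743 = 2636.847 mg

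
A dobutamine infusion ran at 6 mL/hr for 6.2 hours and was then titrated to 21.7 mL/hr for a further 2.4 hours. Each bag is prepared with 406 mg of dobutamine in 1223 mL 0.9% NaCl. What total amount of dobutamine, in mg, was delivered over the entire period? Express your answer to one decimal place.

Concentration = 406 mg ÷ 1223 mL = 0.3319706 mg/mL
Stage 1: 6 mL/hr × 6.2 hr = 37.2 mL → 37.2 mL × 0.3319706 mg/mL = 12.3493 mg
Stage 2: 21.7 mL/hr × 2.4 hr = 52.08 mL → 52.08 mL × 0.3319706 mg/mL = 17.28903 mg
Total = 12.3493 + 17.28903 = 29.63833 mg

29.6 mg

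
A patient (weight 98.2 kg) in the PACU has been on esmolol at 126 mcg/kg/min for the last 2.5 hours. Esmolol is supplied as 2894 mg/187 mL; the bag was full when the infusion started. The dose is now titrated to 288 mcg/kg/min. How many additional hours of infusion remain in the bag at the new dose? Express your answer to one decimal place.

Initial rate:
Dose = 126 mcg/kg/min × 98.2 kg = 12373.2 mcg/min
12373.2 mcg/min × 60 min/hr = 742392 mcg/hr
Concentration = 2894 mg ÷ 187 mL = 15.47594 mg/mL = 15475.94 mcg/mL
Rate = 742392 mcg/hr ÷ 15475.94 mcg/mL = 47.97073 mL/hr
Volume infused so far = 47.97073 mL/hr × 2.5 hr = 119.9268 mL
Volume remaining = 187 − 119.9268 = 67.07317 mL
New rate:
Dose = 288 mcg/kg/min × 98.2 kg = 28281.6 mcg/min
28281.6 mcg/min × 60 min/hr = 1696896 mcg/hr
Rate = 1696896 mcg/hr ÷ 15475.94 mcg/mL = 109.6474 mL/hr
Time remaining = 67.07317 mL ÷ 109.6474 mL/hr = 0.6117169 hr

0.6 hours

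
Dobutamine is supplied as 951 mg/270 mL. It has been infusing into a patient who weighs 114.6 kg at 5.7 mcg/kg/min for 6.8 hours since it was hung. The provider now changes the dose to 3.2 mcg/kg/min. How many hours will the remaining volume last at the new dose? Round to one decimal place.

31.1 hours

Initial rate:
Dose = 5.7 mcg/kg/min × 114.6 kg = 653.22 mcg/min
653.22 mcg/min × 60 min/hr = 39193.2 mcg/hr
Concentration = 951 mg ÷ 270 mL = 3.522222 mg/mL = 3522.222 mcg/mL
Rate = 39193.2 mcg/hr ÷ 3522.222 mcg/mL = 11.12741 mL/hr
Volume infused so far = 11.12741 mL/hr × 6.8 hr = 75.66637 mL
Volume remaining = 270 − 75.66637 = 194.3336 mL
New rate:
Dose = 3.2 mcg/kg/min × 114.6 kg = 366.72 mcg/min
366.72 mcg/min × 60 min/hr = 22003.2 mcg/hr
Rate = 22003.2 mcg/hr ÷ 3522.222 mcg/mL = 6.246965 mL/hr
Time remaining = 194.3336 mL ÷ 6.246965 mL/hr = 31.10849 hr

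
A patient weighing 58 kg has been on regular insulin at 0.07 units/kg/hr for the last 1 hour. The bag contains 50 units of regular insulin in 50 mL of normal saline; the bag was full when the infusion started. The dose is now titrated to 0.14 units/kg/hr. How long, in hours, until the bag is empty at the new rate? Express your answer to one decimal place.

Initial rate:
Dose = 0.07 units/kg/hr × 58 kg = 4.06 units/hr
Concentration = 50 units ÷ 50 mL = 1 units/mL
Rate = 4.06 units/hr ÷ 1 units/mL = 4.06 mL/hr
Volume infused so far = 4.06 mL/hr × 1 hr = 4.06 mL
Volume remaining = 50 − 4.06 = 45.94 mL
New rate:
Dose = 0.14 units/kg/hr × 58 kg = 8.12 units/hr
Rate = 8.12 units/hr ÷ 1 units/mL = 8.12 mL/hr
Time remaining = 45.94 mL ÷ 8.12 mL/hr = 5.657635 hr

5.7 hours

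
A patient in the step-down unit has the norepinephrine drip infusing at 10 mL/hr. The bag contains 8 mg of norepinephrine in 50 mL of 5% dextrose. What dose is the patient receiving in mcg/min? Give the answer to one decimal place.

Concentration = 8 mg ÷ 50 mL = 0.16 mg/mL = 160 mcg/mL
Drug rate = 10 mL/hr × 160 mcg/mL = 1600 mcg/hr
1600 mcg/hr ÷ 60 min/hr = 26.66667 mcg/min

26.7 mcg/min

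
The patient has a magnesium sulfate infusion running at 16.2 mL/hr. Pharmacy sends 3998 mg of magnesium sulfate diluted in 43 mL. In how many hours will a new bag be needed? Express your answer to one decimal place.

2.7 hours

Duration = 43 mL ÷ 16.2 mL/hr = 2.654321 hr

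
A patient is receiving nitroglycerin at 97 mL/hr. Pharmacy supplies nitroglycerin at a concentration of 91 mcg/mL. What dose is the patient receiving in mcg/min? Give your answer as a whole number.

147 mcg/min

Drug rate = 97 mL/hr × 91 mcg/mL = 8827 mcg/hr
8827 mcg/hr ÷ 60 min/hr = 147.1167 mcg/min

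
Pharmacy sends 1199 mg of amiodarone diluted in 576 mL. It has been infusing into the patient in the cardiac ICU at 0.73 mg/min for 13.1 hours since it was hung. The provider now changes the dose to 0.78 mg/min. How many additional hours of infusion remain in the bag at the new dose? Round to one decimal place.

Initial rate:
0.73 mg/min × 60 min/hr = 43.8 mg/hr
Concentration = 1199 mg ÷ 576 mL = 2.081597 mg/mL
Rate = 43.8 mg/hr ÷ 2.081597 mg/mL = 21.04153 mL/hr
Volume infused so far = 21.04153 mL/hr × 13.1 hr = 275.6441 mL
Volume remaining = 576 − 275.6441 = 300.3559 mL
New rate:
0.78 mg/min × 60 min/hr = 46.8 mg/hr
Rate = 46.8 mg/hr ÷ 2.081597 mg/mL = 22.48274 mL/hr
Time remaining = 300.3559 mL ÷ 22.48274 mL/hr = 13.3594 hr

13.4 hours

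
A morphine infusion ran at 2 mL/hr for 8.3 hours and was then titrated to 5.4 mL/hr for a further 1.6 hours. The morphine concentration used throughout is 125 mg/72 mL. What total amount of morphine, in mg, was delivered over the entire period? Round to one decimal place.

Concentration = 125 mg ÷ 72 mL = 1.736111 mg/mL
Stage 1: 2 mL/hr × 8.3 hr = 16.6 mL → 16.6 mL × 1.736111 mg/mL = 28.81944 mg
Stage 2: 5.4 mL/hr × 1.6 hr = 8.64 mL → 8.64 mL × 1.736111 mg/mL = 15 mg
Total = 28.81944 + 15 = 43.81944 mg

43.8 mg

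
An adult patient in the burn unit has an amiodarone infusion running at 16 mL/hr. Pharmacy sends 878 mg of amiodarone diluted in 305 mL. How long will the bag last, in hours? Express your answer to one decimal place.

Duration = 305 mL ÷ 16 mL/hr = 19.0625 hr

19.1 hours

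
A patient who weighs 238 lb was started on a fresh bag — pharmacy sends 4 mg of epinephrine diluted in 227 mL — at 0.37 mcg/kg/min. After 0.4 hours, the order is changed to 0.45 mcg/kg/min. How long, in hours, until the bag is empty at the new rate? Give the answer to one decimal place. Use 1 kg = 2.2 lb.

Initial rate:
Weight = 238 lb ÷ 2.2 lb/kg = 108.1818 kg
Dose = 0.37 mcg/kg/min × 108.1818 kg = 40.02727 mcg/min
40.02727 mcg/min × 60 min/hr = 2401.636 mcg/hr
Concentration = 4 mg ÷ 227 mL = 0.01762115 mg/mL = 17.62115 mcg/mL
Rate = 2401.636 mcg/hr ÷ 17.62115 mcg/mL = 136.2929 mL/hr
Volume infused so far = 136.2929 mL/hr × 0.4 hr = 54.51715 mL
Volume remaining = 227 − 54.51715 = 172.4829 mL
New rate:
Dose = 0.45 mcg/kg/min × 108.1818 kg = 48.68182 mcg/min
48.68182 mcg/min × 60 min/hr = 2920.909 mcg/hr
Rate = 2920.909 mcg/hr ÷ 17.62115 mcg/mL = 165.7616 mL/hr
Time remaining = 172.4829 mL ÷ 165.7616 mL/hr = 1.040548 hr

1.0 hours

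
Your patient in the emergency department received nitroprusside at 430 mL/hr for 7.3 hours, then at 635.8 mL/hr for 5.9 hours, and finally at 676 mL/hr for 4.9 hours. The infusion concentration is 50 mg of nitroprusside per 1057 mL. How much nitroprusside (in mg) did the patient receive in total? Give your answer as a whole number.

Concentration = 50 mg ÷ 1057 mL = 0.04730369 mg/mL
Stage 1: 430 mL/hr × 7.3 hr = 3139 mL → 3139 mL × 0.04730369 mg/mL = 148.4863 mg
Stage 2: 635.8 mL/hr × 5.9 hr = 3751.22 mL → 3751.22 mL × 0.04730369 mg/mL = 177.4465 mg
Stage 3: 676 mL/hr × 4.9 hr = 3312.4 mL → 3312.4 mL × 0.04730369 mg/mL = 156.6887 mg
Total = 148.4863 + 177.4465 + 156.6887 = 482.6216 mg

483 mg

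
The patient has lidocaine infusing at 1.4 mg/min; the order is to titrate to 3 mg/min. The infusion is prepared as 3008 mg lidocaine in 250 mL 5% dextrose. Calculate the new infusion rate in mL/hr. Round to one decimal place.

3 mg/min × 60 min/hr = 180 mg/hr
Concentration = 3008 mg ÷ 250 mL = 12.032 mg/mL
Rate = 180 mg/hr ÷ 12.032 mg/mL = 14.96011 mL/hr

15.0 mL/hr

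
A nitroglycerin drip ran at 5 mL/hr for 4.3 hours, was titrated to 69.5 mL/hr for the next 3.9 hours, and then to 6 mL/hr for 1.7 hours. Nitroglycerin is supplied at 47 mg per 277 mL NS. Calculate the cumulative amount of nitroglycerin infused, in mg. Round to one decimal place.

51.4 mg

Concentration = 47 mg ÷ 277 mL = 0.1696751 mg/mL
Stage 1: 5 mL/hr × 4.3 hr = 21.5 mL → 21.5 mL × 0.1696751 mg/mL = 3.648014 mg
Stage 2: 69.5 mL/hr × 3.9 hr = 271.05 mL → 271.05 mL × 0.1696751 mg/mL = 45.99043 mg
Stage 3: 6 mL/hr × 1.7 hr = 10.2 mL → 10.2 mL × 0.1696751 mg/mL = 1.730686 mg
Total = 3.648014 + 45.99043 + 1.730686 = 51.36913 mg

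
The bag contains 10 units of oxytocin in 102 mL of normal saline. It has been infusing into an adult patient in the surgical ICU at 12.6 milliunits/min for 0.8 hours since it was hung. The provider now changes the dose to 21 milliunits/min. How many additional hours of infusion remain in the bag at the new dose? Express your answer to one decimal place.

7.5 hours

Initial rate:
12.6 milliunits/min × 60 min/hr = 756 milliunits/hr
Concentration = 10 units ÷ 102 mL = 0.09803922 units/mL = 98.03922 milliunits/mL
Rate = 756 milliunits/hr ÷ 98.03922 milliunits/mL = 7.7112 mL/hr
Volume infused so far = 7.7112 mL/hr × 0.8 hr = 6.16896 mL
Volume remaining = 102 − 6.16896 = 95.83104 mL
New rate:
21 milliunits/min × 60 min/hr = 1260 milliunits/hr
Rate = 1260 milliunits/hr ÷ 98.03922 milliunits/mL = 12.852 mL/hr
Time remaining = 95.83104 mL ÷ 12.852 mL/hr = 7.456508 hr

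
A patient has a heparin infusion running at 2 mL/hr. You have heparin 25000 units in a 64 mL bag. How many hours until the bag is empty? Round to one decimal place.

Duration = 64 mL ÷ 2 mL/hr = 32 hr

32.0 hours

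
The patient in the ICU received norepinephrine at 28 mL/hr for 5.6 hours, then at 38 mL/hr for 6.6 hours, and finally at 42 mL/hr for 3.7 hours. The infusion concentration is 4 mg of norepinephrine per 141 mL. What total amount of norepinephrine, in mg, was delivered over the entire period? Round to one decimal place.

16.0 mg

Concentration = 4 mg ÷ 141 mL = 0.02836879 mg/mL
Stage 1: 28 mL/hr × 5.6 hr = 156.8 mL → 156.8 mL × 0.02836879 mg/mL = 4.448227 mg
Stage 2: 38 mL/hr × 6.6 hr = 250.8 mL → 250.8 mL × 0.02836879 mg/mL = 7.114894 mg
Stage 3: 42 mL/hr × 3.7 hr = 155.4 mL → 155.4 mL × 0.02836879 mg/mL = 4.408511 mg
Total = 4.448227 + 7.114894 + 4.408511 = 15.97163 mg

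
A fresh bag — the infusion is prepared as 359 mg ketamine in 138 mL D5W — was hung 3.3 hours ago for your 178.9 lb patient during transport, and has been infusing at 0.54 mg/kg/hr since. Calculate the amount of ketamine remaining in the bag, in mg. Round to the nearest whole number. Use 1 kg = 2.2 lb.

214 mg

Weight = 178.9 lb ÷ 2.2 lb/kg = 81.31818 kg
Dose = 0.54 mg/kg/hr × 81.31818 kg = 43.91182 mg/hr
Concentration = 359 mg ÷ 138 mL = 2.601449 mg/mL
Rate = 43.91182 mg/hr ÷ 2.601449 mg/mL = 16.87975 mL/hr
Volume infused = 16.87975 mL/hr × 3.3 hr = 55.70318 mL
Volume remaining = 138 − 55.70318 = 82.29682 mL
Drug remaining = 82.29682 mL × 2.601449 mg/mL = 214.091 mg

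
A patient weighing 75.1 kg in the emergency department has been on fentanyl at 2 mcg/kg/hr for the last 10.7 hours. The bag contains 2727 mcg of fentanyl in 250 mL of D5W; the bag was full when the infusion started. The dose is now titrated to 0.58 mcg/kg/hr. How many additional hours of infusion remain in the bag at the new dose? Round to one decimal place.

25.7 hours

Initial rate:
Dose = 2 mcg/kg/hr × 75.1 kg = 150.2 mcg/hr
Concentration = 2727 mcg ÷ 250 mL = 10.908 mcg/mL
Rate = 150.2 mcg/hr ÷ 10.908 mcg/mL = 13.76971 mL/hr
Volume infused so far = 13.76971 mL/hr × 10.7 hr = 147.3359 mL
Volume remaining = 250 − 147.3359 = 102.6641 mL
New rate:
Dose = 0.58 mcg/kg/hr × 75.1 kg = 43.558 mcg/hr
Rate = 43.558 mcg/hr ÷ 10.908 mcg/mL = 3.993216 mL/hr
Time remaining = 102.6641 mL ÷ 3.993216 mL/hr = 25.70963 hr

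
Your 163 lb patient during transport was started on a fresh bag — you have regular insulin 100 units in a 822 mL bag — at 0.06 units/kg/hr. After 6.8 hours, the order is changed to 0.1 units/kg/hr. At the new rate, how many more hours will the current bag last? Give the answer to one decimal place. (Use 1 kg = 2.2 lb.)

9.4 hours

Initial rate:
Weight = 163 lb ÷ 2.2 lb/kg = 74.09091 kg
Dose = 0.06 units/kg/hr × 74.09091 kg = 4.445455 units/hr
Concentration = 100 units ÷ 822 mL = 0.1216545 units/mL
Rate = 4.445455 units/hr ÷ 0.1216545 units/mL = 36.54164 mL/hr
Volume infused so far = 36.54164 mL/hr × 6.8 hr = 248.4831 mL
Volume remaining = 822 − 248.4831 = 573.5169 mL
New rate:
Dose = 0.1 units/kg/hr × 74.09091 kg = 7.409091 units/hr
Rate = 7.409091 units/hr ÷ 0.1216545 units/mL = 60.90273 mL/hr
Time remaining = 573.5169 mL ÷ 60.90273 mL/hr = 9.416933 hr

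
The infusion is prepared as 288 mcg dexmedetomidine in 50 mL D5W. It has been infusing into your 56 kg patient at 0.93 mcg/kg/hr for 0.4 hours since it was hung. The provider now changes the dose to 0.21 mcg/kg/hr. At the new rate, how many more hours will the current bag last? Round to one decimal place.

22.7 hours

Initial rate:
Dose = 0.93 mcg/kg/hr × 56 kg = 52.08 mcg/hr
Concentration = 288 mcg ÷ 50 mL = 5.76 mcg/mL
Rate = 52.08 mcg/hr ÷ 5.76 mcg/mL = 9.041667 mL/hr
Volume infused so far = 9.041667 mL/hr × 0.4 hr = 3.616667 mL
Volume remaining = 50 − 3.616667 = 46.38333 mL
New rate:
Dose = 0.21 mcg/kg/hr × 56 kg = 11.76 mcg/hr
Rate = 11.76 mcg/hr ÷ 5.76 mcg/mL = 2.041667 mL/hr
Time remaining = 46.38333 mL ÷ 2.041667 mL/hr = 22.71837 hr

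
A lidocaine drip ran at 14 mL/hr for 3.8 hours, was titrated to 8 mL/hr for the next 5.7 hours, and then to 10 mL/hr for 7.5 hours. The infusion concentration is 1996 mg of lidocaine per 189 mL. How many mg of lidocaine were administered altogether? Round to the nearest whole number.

1835 mg

Concentration = 1996 mg ÷ 189 mL = 10.56085 mg/mL
Stage 1: 14 mL/hr × 3.8 hr = 53.2 mL → 53.2 mL × 10.56085 mg/mL = 561.837 mg
Stage 2: 8 mL/hr × 5.7 hr = 45.6 mL → 45.6 mL × 10.56085 mg/mL = 481.5746 mg
Stage 3: 10 mL/hr × 7.5 hr = 75 mL → 75 mL × 10.56085 mg/mL = 792.0635 mg
Total = 561.837 + 481.5746 + 792.0635 = 1835.475 mg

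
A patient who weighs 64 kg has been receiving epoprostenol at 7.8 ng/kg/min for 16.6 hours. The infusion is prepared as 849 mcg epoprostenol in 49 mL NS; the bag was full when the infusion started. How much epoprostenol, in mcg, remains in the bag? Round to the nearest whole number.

Dose = 7.8 ng/kg/min × 64 kg = 499.2 ng/min
499.2 ng/min × 60 min/hr = 29952 ng/hr
Concentration = 849 mcg ÷ 49 mL = 17.32653 mcg/mL = 17326.53 ng/mL
Rate = 29952 ng/hr ÷ 17326.53 ng/mL = 1.728678 mL/hr
Volume infused = 1.728678 mL/hr × 16.6 hr = 28.69606 mL
Volume remaining = 49 − 28.69606 = 20.30394 mL
Drug remaining = 20.30394 mL × 17326.53 ng/mL = 351796.8 ng = 351.7968 mcg

352 mcg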